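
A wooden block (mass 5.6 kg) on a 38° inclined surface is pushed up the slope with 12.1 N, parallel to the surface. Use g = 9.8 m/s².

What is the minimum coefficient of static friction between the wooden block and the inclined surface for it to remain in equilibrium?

μ_s,min ≈ 0.501

N = m g cos θ = 43.25 N.
Friction must make up the shortfall along the incline: f = m g sin θ − P = 33.79 − 12.1 = 21.69 N.
At the threshold f = μ_s N, so μ_s,min = 21.69/43.25 = 0.501.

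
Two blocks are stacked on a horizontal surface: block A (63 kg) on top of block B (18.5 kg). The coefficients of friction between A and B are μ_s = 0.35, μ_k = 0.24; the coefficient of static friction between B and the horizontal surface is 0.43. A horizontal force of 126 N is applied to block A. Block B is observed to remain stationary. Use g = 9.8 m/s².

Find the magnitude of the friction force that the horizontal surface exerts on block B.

f ≈ 126 N

The normal force B exerts on A is simply A's weight, N₁ = 617.4 N.
So the A–B interface can sustain at most μ_s N₁ = 216.1 N of static friction.
Since P = 126 N ≤ 216.1 N, A does not slip on B; friction on A equals P = 126 N.
By Newton's third law B feels 126 N forward from A. With B stationary, the floor's static friction on B balances it: f₂ = 126 N (well within μ_s(m_A+m_B)g = 343.4 N).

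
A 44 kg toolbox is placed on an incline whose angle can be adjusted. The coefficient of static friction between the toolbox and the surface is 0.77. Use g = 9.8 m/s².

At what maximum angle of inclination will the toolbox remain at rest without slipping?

At the slip threshold, m g sin θ = μ_s · m g cos θ, so tan θ = μ_s.
θ_max = arctan(0.77) = 37.6°.

θ_max ≈ 37.6°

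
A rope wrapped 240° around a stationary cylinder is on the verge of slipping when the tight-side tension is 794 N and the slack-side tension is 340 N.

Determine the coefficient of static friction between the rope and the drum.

μ ≈ 0.202

T₂/T₁ = e^{μβ} → μ = ln(T₂/T₁)/β.
β = 240° = 4.189 rad.
μ = ln(794/340)/4.189 = ln(2.335)/4.189 = 0.202.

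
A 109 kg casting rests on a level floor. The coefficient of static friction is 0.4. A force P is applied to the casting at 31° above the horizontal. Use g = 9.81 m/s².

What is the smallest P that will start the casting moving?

N = m g − P sin α (the pull lifts the casting).
At impending slip, P cos α = μ_s N = μ_s (m g − P sin α).
Solving: P (cos α + μ_s sin α) = μ_s m g → P = 0.4×1070/(cos 31° + 0.4 sin 31°) = 428/1.063 = 402 N.

P ≈ 402 N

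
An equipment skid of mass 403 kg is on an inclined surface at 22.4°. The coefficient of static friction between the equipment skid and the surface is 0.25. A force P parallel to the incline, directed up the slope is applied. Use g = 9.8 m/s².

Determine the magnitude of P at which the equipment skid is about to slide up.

P ≈ 2420 N

At impending motion up the slope, friction acts down-slope at its limit: f = μ_s N.
P is parallel to the surface, so N = m g cos θ = 3650 N.
Along the incline: P = m g sin θ + μ_s N = 1500 + 0.25×3650 = 2420 N.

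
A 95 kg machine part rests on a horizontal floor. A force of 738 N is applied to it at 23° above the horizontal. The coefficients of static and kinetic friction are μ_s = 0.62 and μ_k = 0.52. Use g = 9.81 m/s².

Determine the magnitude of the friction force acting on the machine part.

N = m g − P sin α = 932 − 738×sin 23° = 643.6 N.
Horizontally, friction must balance P cos α = 679.3 N.
The static-friction limit is μ_s N = 399 N.
The required friction exceeds μ_s N, so the machine part moves and f = μ_k N = 335 N.

f ≈ 335 N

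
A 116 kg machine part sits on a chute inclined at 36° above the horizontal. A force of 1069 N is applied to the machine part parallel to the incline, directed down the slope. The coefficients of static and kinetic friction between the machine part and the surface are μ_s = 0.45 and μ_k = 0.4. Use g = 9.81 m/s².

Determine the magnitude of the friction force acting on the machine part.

Normal force: N = m g cos θ = 116 × 9.81 × cos 36° = 920.6 N.
Parallel to the incline, ΣF = 0 gives f = m g sin θ + P = 668.9 + 1069 = 1738 N (up-slope positive).
Static friction can supply at most μ_s N = 414.3 N.
|1738| exceeds 414.3 N, so the machine part slips down-slope; friction is kinetic, f = μ_k N = 0.4×920.6 = 368 N.

f ≈ 368 N (up the incline)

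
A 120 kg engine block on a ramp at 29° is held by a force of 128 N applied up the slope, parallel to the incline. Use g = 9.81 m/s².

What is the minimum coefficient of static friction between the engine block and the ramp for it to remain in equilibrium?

μ_s,min ≈ 0.43

N = m g cos θ = 1030 N.
Friction must make up the shortfall along the incline: f = m g sin θ − P = 570.7 − 128 = 442.7 N.
At the threshold f = μ_s N, so μ_s,min = 442.7/1030 = 0.43.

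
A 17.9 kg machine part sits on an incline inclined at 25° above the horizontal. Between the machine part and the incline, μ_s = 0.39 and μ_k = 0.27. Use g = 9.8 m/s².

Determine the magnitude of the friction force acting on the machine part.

Normal force: N = m g cos θ = 17.9 × 9.8 × cos 25° = 159 N.
For equilibrium along the incline, friction must balance the weight component: f = m g sin θ = 74.14 N up the slope.
Static friction can supply at most μ_s N = 62 N.
Since |74.14| > 62 N, static friction cannot hold it; the machine part slides down the incline and kinetic friction applies: f = μ_k N = 0.27 × 159 = 42.9 N.

f ≈ 42.9 N (up the incline)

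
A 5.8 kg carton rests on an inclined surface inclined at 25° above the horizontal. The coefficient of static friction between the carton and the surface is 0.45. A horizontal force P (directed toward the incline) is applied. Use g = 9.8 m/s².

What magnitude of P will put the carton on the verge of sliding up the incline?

P ≈ 65.9 N

At impending motion up the slope, friction acts down-slope at its limit: f = μ_s N.
Perpendicular to the incline: N = m g cos θ + P sin θ.
Along the incline: P cos θ = m g sin θ + μ_s N = m g sin θ + μ_s (m g cos θ + P sin θ).
Solving, P (cos θ − μ_s sin θ) = m g (sin θ + μ_s cos θ), so P = 5.8×9.8×(sin 25° + 0.45 cos 25°)/(cos 25° − 0.45 sin 25°) = 56.8×0.8305/0.7161 = 65.9 N.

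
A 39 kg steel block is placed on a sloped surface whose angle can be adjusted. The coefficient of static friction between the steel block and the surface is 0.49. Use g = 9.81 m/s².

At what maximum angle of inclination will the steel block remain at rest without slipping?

θ_max ≈ 26.1°

At the slip threshold, m g sin θ = μ_s · m g cos θ, so tan θ = μ_s.
θ_max = arctan(0.49) = 26.1°.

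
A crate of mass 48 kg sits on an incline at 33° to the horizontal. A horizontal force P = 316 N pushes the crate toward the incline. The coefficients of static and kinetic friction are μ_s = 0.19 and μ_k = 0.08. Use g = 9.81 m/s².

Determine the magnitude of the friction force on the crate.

f ≈ 8.56 N (down the incline)

Resolve perpendicular to the incline: N = m g cos θ + P sin θ = 48×9.81×cos 33° + 316×sin 33° = 567 N.
Parallel to the incline: P cos θ − m g sin θ = 265 − 256.5 = 8.56 N; the friction needed to balance this is 8.56 N acting down the slope.
The limit of static friction is μ_s N = 107.7 N.
Since 8.56 N is within the 107.7 N limit, the crate stays put and friction is exactly 8.56 N.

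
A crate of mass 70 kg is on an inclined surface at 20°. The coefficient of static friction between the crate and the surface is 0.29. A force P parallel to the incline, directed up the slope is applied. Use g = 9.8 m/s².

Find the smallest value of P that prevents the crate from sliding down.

P_min ≈ 47.7 N

The crate tends to slide down (tan θ > μ_s), so at the point of impending slip friction acts up-slope at its limit: f = μ_s N.
P is parallel to the surface, so N = m g cos θ = 645 N.
Along the incline: P + μ_s N = m g sin θ, so P = 235 − 0.29×645 = 47.7 N.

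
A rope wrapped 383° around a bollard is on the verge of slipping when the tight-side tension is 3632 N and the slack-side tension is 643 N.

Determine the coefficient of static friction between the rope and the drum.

μ ≈ 0.259

T₂/T₁ = e^{μβ} → μ = ln(T₂/T₁)/β.
β = 383° = 6.685 rad.
μ = ln(3632/643)/6.685 = ln(5.649)/6.685 = 0.259.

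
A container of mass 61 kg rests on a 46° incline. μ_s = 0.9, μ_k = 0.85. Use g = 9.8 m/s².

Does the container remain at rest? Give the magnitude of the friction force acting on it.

N = m g cos θ = 415 N.
Down-slope weight component: m g sin θ = 430 N.
μ_s N = 374 N.
430 > 374 N, so it slides; kinetic friction f = μ_k N = 0.85×415 = 353 N.

f ≈ 353 N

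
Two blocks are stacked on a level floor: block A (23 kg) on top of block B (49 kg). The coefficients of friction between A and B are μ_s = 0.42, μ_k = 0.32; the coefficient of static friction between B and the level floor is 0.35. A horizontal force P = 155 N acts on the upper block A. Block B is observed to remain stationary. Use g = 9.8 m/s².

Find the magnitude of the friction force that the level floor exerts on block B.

Normal force at the A–B interface: N₁ = m_A g = 225.4 N.
So the A–B interface can sustain at most μ_s N₁ = 94.67 N of static friction.
Since P = 155 N > 94.67 N, A slides on B; the A–B friction is kinetic: f₁ = μ_k N₁ = 0.32×225.4 = 72.1 N.
B experiences an equal 72.1 N forward from A (third law). B is in equilibrium, so the floor supplies f₂ = 72.1 N of static friction (limit μ_s(m_A+m_B)g = 247 N, not exceeded).

f ≈ 72.1 N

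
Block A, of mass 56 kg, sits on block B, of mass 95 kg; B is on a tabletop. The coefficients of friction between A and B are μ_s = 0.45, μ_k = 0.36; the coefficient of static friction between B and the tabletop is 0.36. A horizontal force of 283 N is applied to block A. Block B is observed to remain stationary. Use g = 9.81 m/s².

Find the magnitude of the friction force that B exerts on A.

f ≈ 198 N

Between the blocks, N₁ = m_A g = 549.4 N.
Maximum static friction on A from B: μ_s N₁ = 0.45×549.4 = 247.2 N.
Since P = 283 N > 247.2 N, A slides on B; the A–B friction is kinetic: f₁ = μ_k N₁ = 0.36×549.4 = 198 N.
By Newton's third law B feels 198 N forward from A. With B stationary, the floor's static friction on B balances it: f₂ = 198 N (well within μ_s(m_A+m_B)g = 533.3 N).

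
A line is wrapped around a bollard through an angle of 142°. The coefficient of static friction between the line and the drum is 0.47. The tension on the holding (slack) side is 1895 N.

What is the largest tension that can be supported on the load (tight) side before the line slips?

T_max ≈ 6070 N

At impending slip the capstan equation gives T₂/T₁ = e^{μβ} with β in radians.
β = 142° × π/180 = 2.478 rad.
e^{μβ} = e^{0.47×2.478} = 3.205.
T₂ = T₁ · e^{μβ} = 1895 × 3.205 = 6070 N.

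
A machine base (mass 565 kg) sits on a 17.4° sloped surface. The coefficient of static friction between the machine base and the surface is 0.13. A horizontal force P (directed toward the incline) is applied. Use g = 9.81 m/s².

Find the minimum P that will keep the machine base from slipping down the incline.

P_min ≈ 977 N

The machine base tends to slide down (tan θ > μ_s), so at the point of impending slip friction acts up-slope at its limit: f = μ_s N.
Perpendicular to the incline: N = m g cos θ + P sin θ.
Along the incline: P cos θ + μ_s N = m g sin θ, i.e. P cos θ + μ_s (m g cos θ + P sin θ) = m g sin θ.
Solving, P (cos θ + μ_s sin θ) = m g (sin θ − μ_s cos θ), so P = 5540×0.175/0.9931 = 977 N.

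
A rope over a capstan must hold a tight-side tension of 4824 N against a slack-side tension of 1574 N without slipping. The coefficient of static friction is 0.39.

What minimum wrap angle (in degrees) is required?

β_min ≈ 165°

T₂/T₁ = e^{μβ} → β = ln(T₂/T₁)/μ.
β = ln(4824/1574)/0.39 = 1.12/0.39 = 2.872 rad.
In degrees: β = 2.872 × 180/π = 165°.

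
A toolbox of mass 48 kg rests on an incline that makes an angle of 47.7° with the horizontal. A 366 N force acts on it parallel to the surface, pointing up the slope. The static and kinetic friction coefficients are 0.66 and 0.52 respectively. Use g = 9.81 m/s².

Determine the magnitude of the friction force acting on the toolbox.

f ≈ 17.7 N (down the incline)

Normal force: N = m g cos θ = 48 × 9.81 × cos 47.7° = 316.9 N.
The friction needed for equilibrium is m g sin θ − P = 348.3 − 366 = -17.72 N, measured positive up-slope.
Static friction can supply at most μ_s N = 209.2 N.
Since |-17.72| ≤ 209.2 N, the toolbox remains in static equilibrium and friction takes exactly the required value.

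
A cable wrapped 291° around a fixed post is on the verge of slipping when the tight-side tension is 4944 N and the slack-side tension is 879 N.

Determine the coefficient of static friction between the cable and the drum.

T₂/T₁ = e^{μβ} → μ = ln(T₂/T₁)/β.
β = 291° = 5.079 rad.
μ = ln(4944/879)/5.079 = ln(5.625)/5.079 = 0.34.

μ ≈ 0.34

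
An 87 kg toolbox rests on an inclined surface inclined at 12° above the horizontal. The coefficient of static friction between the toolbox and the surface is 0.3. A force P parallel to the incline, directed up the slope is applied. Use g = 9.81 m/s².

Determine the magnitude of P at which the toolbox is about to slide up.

At impending motion up the slope, friction acts down-slope at its limit: f = μ_s N.
P is parallel to the surface, so N = m g cos θ = 835 N.
Along the incline: P = m g sin θ + μ_s N = 177 + 0.3×835 = 428 N.

P ≈ 428 N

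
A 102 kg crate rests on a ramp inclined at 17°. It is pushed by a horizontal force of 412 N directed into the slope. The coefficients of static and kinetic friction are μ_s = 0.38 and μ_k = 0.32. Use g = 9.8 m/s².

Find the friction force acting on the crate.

f ≈ 102 N (down the incline)

Normal direction: N = m g cos θ + P sin θ = 1076 N.
Parallel to the incline: P cos θ − m g sin θ = 394 − 292.3 = 101.7 N; the friction needed to balance this is 101.7 N acting down the slope.
Maximum static friction: μ_s N = 0.38 × 1076 = 409 N.
Since 101.7 N is within the 409 N limit, the crate stays put and friction is exactly 102 N.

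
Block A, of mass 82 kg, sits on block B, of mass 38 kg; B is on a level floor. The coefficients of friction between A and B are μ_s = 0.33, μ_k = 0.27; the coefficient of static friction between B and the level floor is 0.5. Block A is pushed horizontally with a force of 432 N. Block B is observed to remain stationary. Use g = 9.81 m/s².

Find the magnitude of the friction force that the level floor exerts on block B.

f ≈ 217 N

Between the blocks, N₁ = m_A g = 804.4 N.
So the A–B interface can sustain at most μ_s N₁ = 265.5 N of static friction.
Since P = 432 N > 265.5 N, A slides on B; the A–B friction is kinetic: f₁ = μ_k N₁ = 0.27×804.4 = 217 N.
B experiences an equal 217 N forward from A (third law). B is in equilibrium, so the floor supplies f₂ = 217 N of static friction (limit μ_s(m_A+m_B)g = 588.6 N, not exceeded).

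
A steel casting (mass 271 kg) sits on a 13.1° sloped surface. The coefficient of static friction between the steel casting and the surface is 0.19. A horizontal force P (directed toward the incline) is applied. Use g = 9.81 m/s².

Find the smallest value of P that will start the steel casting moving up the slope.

P ≈ 1180 N

At impending motion up the slope, friction acts down-slope at its limit: f = μ_s N.
Perpendicular to the incline: N = m g cos θ + P sin θ.
Along the incline: P cos θ = m g sin θ + μ_s N = m g sin θ + μ_s (m g cos θ + P sin θ).
Solving, P (cos θ − μ_s sin θ) = m g (sin θ + μ_s cos θ), so P = 271×9.81×(sin 13.1° + 0.19 cos 13.1°)/(cos 13.1° − 0.19 sin 13.1°) = 2660×0.4117/0.9309 = 1180 N.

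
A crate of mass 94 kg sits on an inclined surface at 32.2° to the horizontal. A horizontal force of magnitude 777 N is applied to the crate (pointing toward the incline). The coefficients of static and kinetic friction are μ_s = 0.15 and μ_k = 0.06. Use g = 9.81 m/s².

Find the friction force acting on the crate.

The horizontal push has a component P sin θ into the surface, so N = m g cos θ + P sin θ = 780.3 + 414 = 1194 N.
Along the incline, the net driving force (taking up-slope positive) is P cos θ − m g sin θ = 657.5 − 491.4 = 166.1 N, so equilibrium requires friction f = -166.1 N (down-slope).
Maximum static friction: μ_s N = 0.15 × 1194 = 179.2 N.
Since 166.1 N is within the 179.2 N limit, the crate stays put and friction is exactly 166 N.

f ≈ 166 N (down the incline)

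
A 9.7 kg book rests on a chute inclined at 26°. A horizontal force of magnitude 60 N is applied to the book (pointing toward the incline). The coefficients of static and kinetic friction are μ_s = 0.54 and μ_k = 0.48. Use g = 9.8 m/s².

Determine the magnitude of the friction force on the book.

f ≈ 12.3 N (down the incline)

Resolve perpendicular to the incline: N = m g cos θ + P sin θ = 9.7×9.8×cos 26° + 60×sin 26° = 111.7 N.
Parallel to the incline: P cos θ − m g sin θ = 53.93 − 41.67 = 12.26 N; the friction needed to balance this is 12.26 N acting down the slope.
The limit of static friction is μ_s N = 60.34 N.
|f_req| = 12.26 ≤ 60.34 N → the book is in equilibrium; friction equals the required value.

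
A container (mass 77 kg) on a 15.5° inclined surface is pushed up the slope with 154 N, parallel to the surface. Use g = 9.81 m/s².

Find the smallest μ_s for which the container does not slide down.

μ_s,min ≈ 0.0658

N = m g cos θ = 727.9 N.
Friction must make up the shortfall along the incline: f = m g sin θ − P = 201.9 − 154 = 47.86 N.
At the threshold f = μ_s N, so μ_s,min = 47.86/727.9 = 0.0658.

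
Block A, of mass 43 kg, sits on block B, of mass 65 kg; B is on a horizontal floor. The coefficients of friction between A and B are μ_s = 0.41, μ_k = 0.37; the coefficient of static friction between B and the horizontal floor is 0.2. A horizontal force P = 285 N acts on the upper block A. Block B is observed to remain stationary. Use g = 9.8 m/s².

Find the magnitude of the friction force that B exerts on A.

f ≈ 156 N

Between the blocks, N₁ = m_A g = 421.4 N.
Maximum static friction on A from B: μ_s N₁ = 0.41×421.4 = 172.8 N.
Since P = 285 N > 172.8 N, A slides on B; the A–B friction is kinetic: f₁ = μ_k N₁ = 0.37×421.4 = 156 N.
B experiences an equal 156 N forward from A (third law). B is in equilibrium, so the floor supplies f₂ = 156 N of static friction (limit μ_s(m_A+m_B)g = 211.7 N, not exceeded).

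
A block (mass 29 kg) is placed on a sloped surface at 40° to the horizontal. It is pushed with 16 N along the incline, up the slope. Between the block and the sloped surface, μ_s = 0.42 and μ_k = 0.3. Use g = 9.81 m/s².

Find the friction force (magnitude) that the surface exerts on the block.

f ≈ 65.4 N (up the incline)

The normal reaction is N = m g cos θ = 217.9 N.
For equilibrium along the incline the friction force must supply f = m g sin θ − P = 182.9 − 16 = 166.9 N (positive meaning up-slope).
Static friction can supply at most μ_s N = 91.53 N.
Since |166.9| > 91.53 N, static friction cannot hold it; the block slides down the incline and kinetic friction applies: f = μ_k N = 0.3 × 217.9 = 65.4 N.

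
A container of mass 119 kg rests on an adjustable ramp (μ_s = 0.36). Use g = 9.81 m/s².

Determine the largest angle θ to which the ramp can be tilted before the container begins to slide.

At the slip threshold, m g sin θ = μ_s · m g cos θ, so tan θ = μ_s.
θ_max = arctan(0.36) = 19.8°.

θ_max ≈ 19.8°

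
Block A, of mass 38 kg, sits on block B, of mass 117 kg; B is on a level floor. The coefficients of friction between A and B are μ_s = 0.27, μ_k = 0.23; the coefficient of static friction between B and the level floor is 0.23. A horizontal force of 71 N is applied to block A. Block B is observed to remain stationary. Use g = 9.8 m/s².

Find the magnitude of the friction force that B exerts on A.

The normal force B exerts on A is simply A's weight, N₁ = 372.4 N.
So the A–B interface can sustain at most μ_s N₁ = 100.5 N of static friction.
P = 71 N is within that limit, so A and B move together (both at rest); the A–B friction is simply f₁ = P = 71 N.
By Newton's third law B feels 71 N forward from A. With B stationary, the floor's static friction on B balances it: f₂ = 71 N (well within μ_s(m_A+m_B)g = 349.4 N).

f ≈ 71 N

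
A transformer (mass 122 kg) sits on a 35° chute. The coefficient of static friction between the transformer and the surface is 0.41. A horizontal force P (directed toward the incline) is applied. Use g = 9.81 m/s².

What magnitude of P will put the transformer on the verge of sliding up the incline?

P ≈ 1860 N

At impending motion up the slope, friction acts down-slope at its limit: f = μ_s N.
Perpendicular to the incline: N = m g cos θ + P sin θ.
Along the incline: P cos θ = m g sin θ + μ_s N = m g sin θ + μ_s (m g cos θ + P sin θ).
Solving, P (cos θ − μ_s sin θ) = m g (sin θ + μ_s cos θ), so P = 122×9.81×(sin 35° + 0.41 cos 35°)/(cos 35° − 0.41 sin 35°) = 1200×0.9094/0.584 = 1860 N.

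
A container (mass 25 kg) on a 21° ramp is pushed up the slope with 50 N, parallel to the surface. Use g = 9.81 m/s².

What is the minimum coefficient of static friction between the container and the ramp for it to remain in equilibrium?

N = m g cos θ = 229 N.
Friction must make up the shortfall along the incline: f = m g sin θ − P = 87.89 − 50 = 37.89 N.
At the threshold f = μ_s N, so μ_s,min = 37.89/229 = 0.165.

μ_s,min ≈ 0.165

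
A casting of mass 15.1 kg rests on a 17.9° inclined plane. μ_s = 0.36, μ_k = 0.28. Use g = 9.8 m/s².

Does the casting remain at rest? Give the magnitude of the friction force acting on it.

f ≈ 45.5 N

N = m g cos θ = 141 N.
Down-slope weight component: m g sin θ = 45.5 N.
μ_s N = 50.7 N.
45.5 ≤ 50.7 N, so it stays put; friction = 45.5 N.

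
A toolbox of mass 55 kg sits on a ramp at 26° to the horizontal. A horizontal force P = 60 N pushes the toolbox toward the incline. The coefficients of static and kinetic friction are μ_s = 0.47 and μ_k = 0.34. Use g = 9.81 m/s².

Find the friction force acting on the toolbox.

The horizontal push has a component P sin θ into the surface, so N = m g cos θ + P sin θ = 484.9 + 26.3 = 511.2 N.
Parallel to the incline: P cos θ − m g sin θ = 53.93 − 236.5 = -182.6 N; the friction needed to balance this is 182.6 N acting up the slope.
The limit of static friction is μ_s N = 240.3 N.
Since 182.6 N is within the 240.3 N limit, the toolbox stays put and friction is exactly 183 N.

f ≈ 183 N (up the incline)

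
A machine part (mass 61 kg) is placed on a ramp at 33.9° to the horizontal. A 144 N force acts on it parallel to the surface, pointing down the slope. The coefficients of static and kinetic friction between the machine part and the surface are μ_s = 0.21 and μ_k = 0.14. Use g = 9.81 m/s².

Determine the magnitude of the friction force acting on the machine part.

Normal force: N = m g cos θ = 61 × 9.81 × cos 33.9° = 496.7 N.
Parallel to the incline, ΣF = 0 gives f = m g sin θ + P = 333.8 + 144 = 477.8 N (up-slope positive).
Maximum static friction available: μ_s N = 0.21 × 496.7 = 104.3 N.
Since |477.8| > 104.3 N, static friction cannot hold it; the machine part slides down the incline and kinetic friction applies: f = μ_k N = 0.14 × 496.7 = 69.5 N.

f ≈ 69.5 N (up the incline)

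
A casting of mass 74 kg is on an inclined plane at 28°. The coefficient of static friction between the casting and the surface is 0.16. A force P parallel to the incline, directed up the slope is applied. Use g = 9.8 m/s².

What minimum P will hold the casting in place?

P_min ≈ 238 N

The casting tends to slide down (tan θ > μ_s), so at the point of impending slip friction acts up-slope at its limit: f = μ_s N.
P is parallel to the surface, so N = m g cos θ = 640 N.
Along the incline: P + μ_s N = m g sin θ, so P = 340 − 0.16×640 = 238 N.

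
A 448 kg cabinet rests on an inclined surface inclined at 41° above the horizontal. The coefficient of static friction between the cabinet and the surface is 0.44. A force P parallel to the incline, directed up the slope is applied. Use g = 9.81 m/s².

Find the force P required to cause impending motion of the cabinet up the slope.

At impending motion up the slope, friction acts down-slope at its limit: f = μ_s N.
P is parallel to the surface, so N = m g cos θ = 3320 N.
Along the incline: P = m g sin θ + μ_s N = 2880 + 0.44×3320 = 4340 N.

P ≈ 4340 N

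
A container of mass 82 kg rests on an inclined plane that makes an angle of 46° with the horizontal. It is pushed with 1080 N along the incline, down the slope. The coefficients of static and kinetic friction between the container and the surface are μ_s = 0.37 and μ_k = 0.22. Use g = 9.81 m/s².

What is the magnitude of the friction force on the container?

Perpendicular to the surface, N = m g cos θ = 82·9.81·cos 46° = 558.8 N.
For equilibrium along the incline the friction force must supply f = m g sin θ + P = 578.7 + 1080 = 1659 N (positive meaning up-slope).
Static friction can supply at most μ_s N = 206.8 N.
|1659| exceeds 206.8 N, so the container slips down-slope; friction is kinetic, f = μ_k N = 0.22×558.8 = 123 N.

f ≈ 123 N (up the incline)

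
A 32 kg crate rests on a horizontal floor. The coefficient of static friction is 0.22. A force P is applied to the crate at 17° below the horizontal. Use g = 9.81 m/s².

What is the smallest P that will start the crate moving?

P ≈ 77.4 N

N = m g + P sin α (the push presses the crate into the horizontal floor).
At impending slip, P cos α = μ_s N = μ_s (m g + P sin α).
Solving: P (cos α − μ_s sin α) = μ_s m g → P = 0.22×314/(cos 17° − 0.22 sin 17°) = 69.1/0.892 = 77.4 N.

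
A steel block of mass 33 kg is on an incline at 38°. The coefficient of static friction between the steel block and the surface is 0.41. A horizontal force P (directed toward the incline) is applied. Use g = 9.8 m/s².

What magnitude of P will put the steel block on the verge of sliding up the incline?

P ≈ 567 N

At impending motion up the slope, friction acts down-slope at its limit: f = μ_s N.
Perpendicular to the incline: N = m g cos θ + P sin θ.
Along the incline: P cos θ = m g sin θ + μ_s N = m g sin θ + μ_s (m g cos θ + P sin θ).
Solving, P (cos θ − μ_s sin θ) = m g (sin θ + μ_s cos θ), so P = 33×9.8×(sin 38° + 0.41 cos 38°)/(cos 38° − 0.41 sin 38°) = 323×0.9387/0.5356 = 567 N.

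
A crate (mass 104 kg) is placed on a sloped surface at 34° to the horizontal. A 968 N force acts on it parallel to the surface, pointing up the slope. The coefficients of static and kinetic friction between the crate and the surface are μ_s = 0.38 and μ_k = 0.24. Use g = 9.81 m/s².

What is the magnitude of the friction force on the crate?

f ≈ 203 N (down the incline)

The normal reaction is N = m g cos θ = 845.8 N.
For equilibrium along the incline the friction force must supply f = m g sin θ − P = 570.5 − 968 = -397.5 N (positive meaning up-slope).
Static friction can supply at most μ_s N = 321.4 N.
|-397.5| exceeds 321.4 N, so the crate slips up-slope; friction is kinetic, f = μ_k N = 0.24×845.8 = 203 N.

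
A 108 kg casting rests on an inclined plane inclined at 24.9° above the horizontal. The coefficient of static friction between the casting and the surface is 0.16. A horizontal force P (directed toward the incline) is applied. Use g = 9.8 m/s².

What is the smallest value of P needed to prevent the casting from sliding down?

The casting tends to slide down (tan θ > μ_s), so at the point of impending slip friction acts up-slope at its limit: f = μ_s N.
Perpendicular to the incline: N = m g cos θ + P sin θ.
Along the incline: P cos θ + μ_s N = m g sin θ, i.e. P cos θ + μ_s (m g cos θ + P sin θ) = m g sin θ.
Solving, P (cos θ + μ_s sin θ) = m g (sin θ − μ_s cos θ), so P = 1060×0.2759/0.9744 = 300 N.

P_min ≈ 300 N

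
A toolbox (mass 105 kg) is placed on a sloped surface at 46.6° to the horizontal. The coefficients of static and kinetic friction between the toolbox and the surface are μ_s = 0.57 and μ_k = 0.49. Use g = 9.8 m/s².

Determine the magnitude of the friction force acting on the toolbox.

f ≈ 346 N (up the incline)

The normal reaction is N = m g cos θ = 707 N.
For equilibrium along the incline, friction must balance the weight component: f = m g sin θ = 747.6 N up the slope.
Static friction can supply at most μ_s N = 403 N.
Since |747.6| > 403 N, static friction cannot hold it; the toolbox slides down the incline and kinetic friction applies: f = μ_k N = 0.49 × 707 = 346 N.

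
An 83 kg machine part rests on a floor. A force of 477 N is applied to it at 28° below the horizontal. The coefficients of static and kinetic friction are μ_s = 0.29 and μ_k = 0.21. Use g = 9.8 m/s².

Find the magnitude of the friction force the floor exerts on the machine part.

N = m g + P sin α = 813.4 + 477×sin 28° = 1037 N.
Horizontally, friction must balance P cos α = 421.2 N.
The static-friction limit is μ_s N = 300.8 N.
421.2 > 300.8 N → the machine part slides; f = μ_k N = 0.21×1037 = 218 N.

f ≈ 218 N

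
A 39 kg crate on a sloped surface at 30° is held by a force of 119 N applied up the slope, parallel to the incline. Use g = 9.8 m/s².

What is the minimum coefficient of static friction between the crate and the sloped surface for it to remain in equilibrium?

N = m g cos θ = 331 N.
Friction must make up the shortfall along the incline: f = m g sin θ − P = 191.1 − 119 = 72.1 N.
At the threshold f = μ_s N, so μ_s,min = 72.1/331 = 0.218.

μ_s,min ≈ 0.218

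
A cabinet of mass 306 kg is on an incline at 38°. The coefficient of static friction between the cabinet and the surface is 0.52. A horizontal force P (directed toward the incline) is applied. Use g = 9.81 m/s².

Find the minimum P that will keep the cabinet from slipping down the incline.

P_min ≈ 558 N

The cabinet tends to slide down (tan θ > μ_s), so at the point of impending slip friction acts up-slope at its limit: f = μ_s N.
Perpendicular to the incline: N = m g cos θ + P sin θ.
Along the incline: P cos θ + μ_s N = m g sin θ, i.e. P cos θ + μ_s (m g cos θ + P sin θ) = m g sin θ.
Solving, P (cos θ + μ_s sin θ) = m g (sin θ − μ_s cos θ), so P = 3000×0.2059/1.108 = 558 N.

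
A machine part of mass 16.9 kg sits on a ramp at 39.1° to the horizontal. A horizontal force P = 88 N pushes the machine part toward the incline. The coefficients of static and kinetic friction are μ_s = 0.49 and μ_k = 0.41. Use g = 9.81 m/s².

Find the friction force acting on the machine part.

The horizontal push has a component P sin θ into the surface, so N = m g cos θ + P sin θ = 128.7 + 55.5 = 184.2 N.
Parallel to the incline: P cos θ − m g sin θ = 68.29 − 104.6 = -36.27 N; the friction needed to balance this is 36.27 N acting up the slope.
The limit of static friction is μ_s N = 90.24 N.
|f_req| = 36.27 ≤ 90.24 N → the machine part is in equilibrium; friction equals the required value.

f ≈ 36.3 N (up the incline)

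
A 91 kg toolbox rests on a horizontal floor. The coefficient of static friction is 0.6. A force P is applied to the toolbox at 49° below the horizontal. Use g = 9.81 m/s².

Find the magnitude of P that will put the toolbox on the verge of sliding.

N = m g + P sin α (the push presses the toolbox into the horizontal floor).
At impending slip, P cos α = μ_s N = μ_s (m g + P sin α).
Solving: P (cos α − μ_s sin α) = μ_s m g → P = 0.6×893/(cos 49° − 0.6 sin 49°) = 536/0.2032 = 2640 N.

P ≈ 2640 N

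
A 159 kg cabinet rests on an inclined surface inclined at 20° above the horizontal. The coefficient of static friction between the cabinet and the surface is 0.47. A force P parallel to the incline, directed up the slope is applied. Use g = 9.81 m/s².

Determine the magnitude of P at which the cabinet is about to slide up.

P ≈ 1220 N

At impending motion up the slope, friction acts down-slope at its limit: f = μ_s N.
P is parallel to the surface, so N = m g cos θ = 1470 N.
Along the incline: P = m g sin θ + μ_s N = 533 + 0.47×1470 = 1220 N.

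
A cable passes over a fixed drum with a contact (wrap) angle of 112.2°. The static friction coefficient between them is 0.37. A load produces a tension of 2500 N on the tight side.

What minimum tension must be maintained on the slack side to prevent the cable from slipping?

T_min ≈ 1210 N

Capstan equation at impending slip: T_tight/T_slack = e^{μβ}.
β = 112.2° = 1.958 rad; e^{μβ} = e^{0.37×1.958} = 2.064.
T_slack = T_tight / e^{μβ} = 2500 / 2.064 = 1210 N.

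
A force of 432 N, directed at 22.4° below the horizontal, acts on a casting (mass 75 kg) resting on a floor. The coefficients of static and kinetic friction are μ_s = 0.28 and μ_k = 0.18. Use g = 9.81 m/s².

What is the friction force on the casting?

N = m g + P sin α = 735.8 + 432×sin 22.4° = 900.4 N.
Horizontally, friction must balance P cos α = 399.4 N.
μ_s N = 0.28 × 900.4 = 252.1 N.
The required friction exceeds μ_s N, so the casting moves and f = μ_k N = 162 N.

f ≈ 162 N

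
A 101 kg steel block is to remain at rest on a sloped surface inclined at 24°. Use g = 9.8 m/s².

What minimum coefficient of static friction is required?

At the slip threshold m g sin θ = μ_s m g cos θ, so μ_s,min = tan θ.
μ_s,min = tan 24° = 0.445.

μ_s,min ≈ 0.445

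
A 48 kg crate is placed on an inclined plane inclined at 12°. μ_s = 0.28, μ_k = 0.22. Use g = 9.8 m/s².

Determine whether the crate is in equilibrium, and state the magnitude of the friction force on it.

f ≈ 97.8 N

N = m g cos θ = 460 N.
Down-slope weight component: m g sin θ = 97.8 N.
μ_s N = 129 N.
97.8 ≤ 129 N, so it stays put; friction = 97.8 N.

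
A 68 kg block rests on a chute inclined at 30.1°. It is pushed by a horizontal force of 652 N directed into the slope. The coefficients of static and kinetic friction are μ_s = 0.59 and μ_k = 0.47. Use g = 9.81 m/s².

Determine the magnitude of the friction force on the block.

f ≈ 230 N (down the incline)

Normal direction: N = m g cos θ + P sin θ = 904.1 N.
Parallel to the incline: P cos θ − m g sin θ = 564.1 − 334.5 = 229.5 N; the friction needed to balance this is 229.5 N acting down the slope.
The limit of static friction is μ_s N = 533.4 N.
|f_req| = 229.5 ≤ 533.4 N → the block is in equilibrium; friction equals the required value.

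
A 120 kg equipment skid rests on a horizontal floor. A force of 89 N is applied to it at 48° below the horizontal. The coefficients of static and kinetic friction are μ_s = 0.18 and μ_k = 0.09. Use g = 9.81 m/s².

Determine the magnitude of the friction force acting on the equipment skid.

N = m g + P sin α = 1177 + 89×sin 48° = 1243 N.
The horizontal driving force is P cos α = 59.55 N, so equilibrium needs friction f = 59.55 N.
The static-friction limit is μ_s N = 223.8 N.
Since 59.55 N does not exceed the limit, the equipment skid stays at rest and f = 59.6 N.

f ≈ 59.6 N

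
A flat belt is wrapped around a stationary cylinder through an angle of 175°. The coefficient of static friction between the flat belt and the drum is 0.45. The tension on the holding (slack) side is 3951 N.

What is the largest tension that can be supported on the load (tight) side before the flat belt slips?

At impending slip the capstan equation gives T₂/T₁ = e^{μβ} with β in radians.
β = 175° × π/180 = 3.054 rad.
e^{μβ} = e^{0.45×3.054} = 3.953.
T₂ = T₁ · e^{μβ} = 3951 × 3.953 = 15600 N.

T_max ≈ 15600 N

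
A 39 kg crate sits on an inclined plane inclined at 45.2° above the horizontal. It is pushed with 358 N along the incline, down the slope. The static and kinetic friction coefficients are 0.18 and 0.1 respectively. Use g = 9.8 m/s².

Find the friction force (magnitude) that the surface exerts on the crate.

The normal reaction is N = m g cos θ = 269.3 N.
Parallel to the incline, ΣF = 0 gives f = m g sin θ + P = 271.2 + 358 = 629.2 N (up-slope positive).
Static friction can supply at most μ_s N = 48.48 N.
Since |629.2| > 48.48 N, static friction cannot hold it; the crate slides down the incline and kinetic friction applies: f = μ_k N = 0.1 × 269.3 = 26.9 N.

f ≈ 26.9 N (up the incline)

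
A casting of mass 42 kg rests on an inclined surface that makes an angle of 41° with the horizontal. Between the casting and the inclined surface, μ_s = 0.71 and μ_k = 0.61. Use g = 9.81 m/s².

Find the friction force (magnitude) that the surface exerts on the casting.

f ≈ 190 N (up the incline)

The normal reaction is N = m g cos θ = 311 N.
For equilibrium along the incline, friction must balance the weight component: f = m g sin θ = 270.3 N up the slope.
Static friction can supply at most μ_s N = 220.8 N.
|270.3| exceeds 220.8 N, so the casting slips down-slope; friction is kinetic, f = μ_k N = 0.61×311 = 190 N.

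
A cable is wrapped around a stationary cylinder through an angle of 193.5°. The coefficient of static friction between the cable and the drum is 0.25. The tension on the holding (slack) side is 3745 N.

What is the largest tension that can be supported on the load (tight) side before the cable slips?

T_max ≈ 8710 N

At impending slip the capstan equation gives T₂/T₁ = e^{μβ} with β in radians.
β = 193.5° × π/180 = 3.377 rad.
e^{μβ} = e^{0.25×3.377} = 2.326.
T₂ = T₁ · e^{μβ} = 3745 × 2.326 = 8710 N.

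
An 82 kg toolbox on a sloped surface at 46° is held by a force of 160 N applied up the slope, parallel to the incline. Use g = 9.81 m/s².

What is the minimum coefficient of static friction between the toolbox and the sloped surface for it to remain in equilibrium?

μ_s,min ≈ 0.749

N = m g cos θ = 558.8 N.
Friction must make up the shortfall along the incline: f = m g sin θ − P = 578.7 − 160 = 418.7 N.
At the threshold f = μ_s N, so μ_s,min = 418.7/558.8 = 0.749.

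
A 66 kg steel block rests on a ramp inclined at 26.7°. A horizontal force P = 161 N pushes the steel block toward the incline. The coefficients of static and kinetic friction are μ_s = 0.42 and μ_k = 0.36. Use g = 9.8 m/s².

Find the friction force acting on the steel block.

f ≈ 147 N (up the incline)

Resolve perpendicular to the incline: N = m g cos θ + P sin θ = 66×9.8×cos 26.7° + 161×sin 26.7° = 650.2 N.
Parallel to the incline: P cos θ − m g sin θ = 143.8 − 290.6 = -146.8 N; the friction needed to balance this is 146.8 N acting up the slope.
Maximum static friction: μ_s N = 0.42 × 650.2 = 273.1 N.
|f_req| = 146.8 ≤ 273.1 N → the steel block is in equilibrium; friction equals the required value.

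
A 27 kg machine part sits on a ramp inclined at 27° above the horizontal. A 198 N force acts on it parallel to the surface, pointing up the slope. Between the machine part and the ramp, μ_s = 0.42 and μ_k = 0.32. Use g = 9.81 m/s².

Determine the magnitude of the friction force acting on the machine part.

f ≈ 77.8 N (down the incline)

Perpendicular to the surface, N = m g cos θ = 27·9.81·cos 27° = 236 N.
For equilibrium along the incline the friction force must supply f = m g sin θ − P = 120.2 − 198 = -77.75 N (positive meaning up-slope).
Static friction can supply at most μ_s N = 99.12 N.
Since |-77.75| ≤ 99.12 N, static friction is sufficient; f equals the required value, not μ_s N.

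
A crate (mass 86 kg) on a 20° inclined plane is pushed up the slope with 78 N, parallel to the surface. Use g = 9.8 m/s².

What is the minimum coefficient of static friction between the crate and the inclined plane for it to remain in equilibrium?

μ_s,min ≈ 0.265

N = m g cos θ = 792 N.
Friction must make up the shortfall along the incline: f = m g sin θ − P = 288.3 − 78 = 210.3 N.
At the threshold f = μ_s N, so μ_s,min = 210.3/792 = 0.265.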